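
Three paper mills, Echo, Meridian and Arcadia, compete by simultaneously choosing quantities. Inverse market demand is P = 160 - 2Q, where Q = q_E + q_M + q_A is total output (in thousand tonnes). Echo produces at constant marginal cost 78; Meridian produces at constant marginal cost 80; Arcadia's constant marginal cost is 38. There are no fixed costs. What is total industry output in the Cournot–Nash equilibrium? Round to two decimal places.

35.50

Echo's profit: π_E = (160 - 2Q)q_E - (78q_E). Setting ∂π_E/∂q_E = 0: 82 - 4q_E - 2(q_M + q_A) = 0.
Meridian's profit: π_M = (160 - 2Q)q_M - (80q_M). Setting ∂π_M/∂q_M = 0: 80 - 4q_M - 2(q_E + q_A) = 0.
Arcadia's first-order condition: 122 - 4q_A - 2(q_E + q_M) = 0.
Adding the 3 conditions: 284 − 4Q − 4Q = 0, i.e. Q = 71/2.
Back-substituting: q_E = (82 − 71)/2 = 11/2, q_M = (80 − 71)/2 = 9/2, q_A = (122 − 71)/2 = 51/2.
Total output Q = 11/2 + 9/2 + 51/2 = 71/2.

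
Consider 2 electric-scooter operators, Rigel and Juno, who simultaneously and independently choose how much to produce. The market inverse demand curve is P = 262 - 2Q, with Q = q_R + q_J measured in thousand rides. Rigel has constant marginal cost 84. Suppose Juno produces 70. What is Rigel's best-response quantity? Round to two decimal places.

9.50

With the rival's output fixed at 70, Rigel's profit is π_R = (262 - 2·70 - 2q_R)q_R - (84q_R) = (122 - 2q_R)q_R - (84q_R).
∂π_R/∂q_R = 38 - 4q_R = 0, so q_R = 19/2.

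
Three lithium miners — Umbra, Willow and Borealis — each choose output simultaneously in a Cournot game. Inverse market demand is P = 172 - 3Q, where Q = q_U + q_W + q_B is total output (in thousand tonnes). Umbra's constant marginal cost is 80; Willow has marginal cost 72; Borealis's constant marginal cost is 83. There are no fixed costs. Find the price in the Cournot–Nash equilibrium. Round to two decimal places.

Umbra's profit: π_U = (172 - 3Q)q_U - (80q_U). Setting ∂π_U/∂q_U = 0: 92 - 6q_U - 3(q_W + q_B) = 0.
Willow's first-order condition: 100 - 6q_W - 3(q_U + q_B) = 0.
Borealis's first-order condition: 89 - 6q_B - 3(q_U + q_W) = 0.
Adding the 3 first-order conditions: 281 − 12Q = 0, so Q = 281/12.
Back-substituting: q_U = (92 − 281/4)/3 = 29/4, q_W = (100 − 281/4)/3 = 119/12, q_B = (89 − 281/4)/3 = 25/4.
Total output Q = 281/12, so price P = 172 - 3·(281/12) = 407/4.

101.75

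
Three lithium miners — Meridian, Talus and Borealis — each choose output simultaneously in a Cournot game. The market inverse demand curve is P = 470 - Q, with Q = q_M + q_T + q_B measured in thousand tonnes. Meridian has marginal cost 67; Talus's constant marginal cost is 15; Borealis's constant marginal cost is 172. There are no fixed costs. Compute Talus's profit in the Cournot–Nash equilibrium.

Meridian's profit: π_M = (470 - Q)q_M - (67q_M). Setting ∂π_M/∂q_M = 0: 403 - 2q_M - (q_T + q_B) = 0.
Talus's first-order condition: 455 - 2q_T - (q_M + q_B) = 0.
Borealis's first-order condition: 298 - 2q_B - (q_M + q_T) = 0.
Adding the 3 conditions: 1156 − 2Q − 2Q = 0, i.e. Q = 289.
Back-substituting: q_M = (403 − 289) = 114, q_T = (455 − 289) = 166, q_B = (298 − 289) = 9.
Price P = 470 - 289 = 181.
Talus's profit: (181 - 15)·166 = 27556.

27556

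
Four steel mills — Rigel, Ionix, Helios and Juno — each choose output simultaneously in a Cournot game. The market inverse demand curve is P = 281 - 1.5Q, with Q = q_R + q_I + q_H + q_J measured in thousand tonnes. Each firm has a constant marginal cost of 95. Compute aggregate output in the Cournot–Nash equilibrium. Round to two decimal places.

99.20

A representative firm's profit is π_i = q_i(281 - 1.5Q) - 95q_i.
Setting ∂π_i/∂q_i = 0 with rivals' quantities fixed: 186 - 3q_i - (3/2)·Σ_{j≠i} q_j = 0.
With identical firms every q_j equals q_i, so Σ_{j≠i} q_j = 3q_i and 186 = (15/2)q_i, giving q_i = 124/5.
Total output Q = 124/5 + 124/5 + 124/5 + 124/5 = 496/5.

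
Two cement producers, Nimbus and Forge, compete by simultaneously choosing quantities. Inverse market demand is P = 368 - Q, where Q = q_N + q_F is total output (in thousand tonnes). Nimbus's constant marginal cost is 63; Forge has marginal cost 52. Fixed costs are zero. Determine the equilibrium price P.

161

Nimbus's profit: π_N = (368 - Q)q_N - (63q_N). Setting ∂π_N/∂q_N = 0: 305 - 2q_N - (q_F) = 0.
Forge's first-order condition: 316 - 2q_F - (q_N) = 0.
Best responses: q_N = (305 - q_F)/2, q_F = (316 - q_N)/2.
Solving the pair: q_N = 98, q_F = 109.
Total output Q = 207, so price P = 368 - 207 = 161.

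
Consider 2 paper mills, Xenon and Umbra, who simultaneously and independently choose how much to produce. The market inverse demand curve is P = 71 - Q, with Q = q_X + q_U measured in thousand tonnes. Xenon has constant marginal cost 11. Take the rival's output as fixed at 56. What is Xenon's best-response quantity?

2

With the rival's output fixed at 56, Xenon's profit is π_X = (71 - 56 - q_X)q_X - (11q_X) = (15 - q_X)q_X - (11q_X).
∂π_X/∂q_X = 4 - 2q_X = 0, so q_X = 2.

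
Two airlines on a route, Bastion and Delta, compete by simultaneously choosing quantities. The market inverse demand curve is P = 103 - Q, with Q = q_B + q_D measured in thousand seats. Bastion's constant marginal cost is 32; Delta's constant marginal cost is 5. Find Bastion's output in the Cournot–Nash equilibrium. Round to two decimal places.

Bastion's profit: π_B = (103 - Q)q_B - (32q_B). Setting ∂π_B/∂q_B = 0: 71 - 2q_B - (q_D) = 0.
Delta's first-order condition: 98 - 2q_D - (q_B) = 0.
Rearranging gives the reaction functions q_B = (71 - q_D)/2 and q_D = (98 - q_B)/2.
Substituting one into the other gives q_B = 44/3 and q_D = 125/3.

14.67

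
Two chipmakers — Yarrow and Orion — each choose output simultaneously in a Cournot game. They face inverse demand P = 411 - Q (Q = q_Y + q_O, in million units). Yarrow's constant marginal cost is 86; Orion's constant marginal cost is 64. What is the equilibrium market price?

Yarrow's profit: π_Y = (411 - Q)q_Y - (86q_Y). Setting ∂π_Y/∂q_Y = 0: 325 - 2q_Y - (q_O) = 0.
Orion's profit: π_O = (411 - Q)q_O - (64q_O). Setting ∂π_O/∂q_O = 0: 347 - 2q_O - (q_Y) = 0.
Rearranging gives the reaction functions q_Y = (325 - q_O)/2 and q_O = (347 - q_Y)/2.
Substituting one into the other gives q_Y = 101 and q_O = 123.
Total output Q = 224, so price P = 411 - 224 = 187.

187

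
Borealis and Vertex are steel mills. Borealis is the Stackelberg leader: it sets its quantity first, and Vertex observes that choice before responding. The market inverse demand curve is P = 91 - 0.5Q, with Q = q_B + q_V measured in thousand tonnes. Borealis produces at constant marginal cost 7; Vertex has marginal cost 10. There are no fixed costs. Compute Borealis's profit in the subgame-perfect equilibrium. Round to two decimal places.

The follower Vertex best-responds to any q_B: π_V = (91 - 0.5Q)q_V - 10q_V.
Follower FOC: 81 - (1/2)q_B - q_V = 0, so q_V(q_B) = (81 - (1/2)q_B).
The leader anticipates this reaction. Substituting into P = 91 - 0.5Q gives P = 101/2 - (1/4)q_B, so π_B = (101/2 - (1/4)q_B)q_B - 7q_B.
The leader's first-order condition 87/2 - (1/2)q_B = 0 yields q_B = 87.
Then q_V = (81 - (1/2)·87) = 75/2.
Price P = 91 - (1/2)·(249/2) = 115/4.
Borealis's profit: (115/4 - 7)·87 = 1892.2500.

1892.25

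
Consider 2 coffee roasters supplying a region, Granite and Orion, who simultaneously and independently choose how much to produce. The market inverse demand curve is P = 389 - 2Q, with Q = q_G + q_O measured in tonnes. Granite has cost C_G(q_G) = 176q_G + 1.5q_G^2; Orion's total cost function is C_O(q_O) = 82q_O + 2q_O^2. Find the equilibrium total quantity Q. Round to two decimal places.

54.10

Granite's profit: π_G = (389 - 2Q)q_G - (176q_G + (3/2)q_G²). Setting ∂π_G/∂q_G = 0: 213 - 7q_G - 2(q_O) = 0.
Orion's profit: π_O = (389 - 2Q)q_O - (82q_O + 2q_O²). Setting ∂π_O/∂q_O = 0: 307 - 8q_O - 2(q_G) = 0.
So q_G = (213 - 2q_O)/7 and q_O = (307 - 2q_G)/8.
Solving the pair: q_G = 545/26, q_O = 1723/52.
Total output Q = 545/26 + 1723/52 = 54.0962.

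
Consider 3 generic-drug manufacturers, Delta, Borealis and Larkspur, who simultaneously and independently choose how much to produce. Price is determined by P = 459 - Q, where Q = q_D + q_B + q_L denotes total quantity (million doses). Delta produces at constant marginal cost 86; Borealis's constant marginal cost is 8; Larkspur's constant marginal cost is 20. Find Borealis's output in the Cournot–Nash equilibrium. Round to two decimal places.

Delta's profit: π_D = (459 - Q)q_D - (86q_D). Setting ∂π_D/∂q_D = 0: 373 - 2q_D - (q_B + q_L) = 0.
Borealis's first-order condition: 451 - 2q_B - (q_D + q_L) = 0.
Larkspur's profit: π_L = (459 - Q)q_L - (20q_L). Setting ∂π_L/∂q_L = 0: 439 - 2q_L - (q_D + q_B) = 0.
Adding the 3 conditions: 1263 − 2Q − 2Q = 0, i.e. Q = 1263/4.
Back-substituting: q_D = (373 − 1263/4) = 229/4, q_B = (451 − 1263/4) = 541/4, q_L = (439 − 1263/4) = 493/4.

135.25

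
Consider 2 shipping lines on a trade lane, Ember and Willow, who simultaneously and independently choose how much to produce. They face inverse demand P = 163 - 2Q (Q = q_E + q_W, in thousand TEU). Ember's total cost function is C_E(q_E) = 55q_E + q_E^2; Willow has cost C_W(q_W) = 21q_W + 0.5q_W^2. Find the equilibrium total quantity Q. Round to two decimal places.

34.31

Ember's profit: π_E = (163 - 2Q)q_E - (55q_E + q_E²). Setting ∂π_E/∂q_E = 0: 108 - 6q_E - 2(q_W) = 0.
Willow's profit: π_W = (163 - 2Q)q_W - (21q_W + (1/2)q_W²). Setting ∂π_W/∂q_W = 0: 142 - 5q_W - 2(q_E) = 0.
Best responses: q_E = (108 - 2q_W)/6, q_W = (142 - 2q_E)/5.
Substituting one into the other gives q_E = 128/13 and q_W = 318/13.
Total output Q = 128/13 + 318/13 = 446/13.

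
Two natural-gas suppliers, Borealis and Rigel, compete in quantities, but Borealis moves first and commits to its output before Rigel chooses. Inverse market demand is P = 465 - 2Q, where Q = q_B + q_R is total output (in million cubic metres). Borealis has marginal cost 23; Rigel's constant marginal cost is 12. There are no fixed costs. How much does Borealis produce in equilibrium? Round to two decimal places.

107.75

Solve by backward induction. Given q_B, the follower Rigel maximises π_R = (465 - 2q_B - 2q_R)q_R - 12q_R.
Follower FOC: 453 - 2q_B - 4q_R = 0, so q_R(q_B) = (453 - 2q_B)/4.
The leader anticipates this reaction. Substituting into P = 465 - 2Q gives P = 477/2 - q_B, so π_B = (477/2 - q_B)q_B - 23q_B.
Maximising: ∂π_B/∂q_B = 431/2 - 2q_B = 0, giving q_B = 431/4.
Then q_R = (453 - 2·(431/4))/4 = 475/8.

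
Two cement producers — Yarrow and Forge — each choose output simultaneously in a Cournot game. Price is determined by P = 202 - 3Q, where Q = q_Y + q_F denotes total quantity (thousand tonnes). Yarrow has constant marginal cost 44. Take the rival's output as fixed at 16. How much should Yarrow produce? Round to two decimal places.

With the rival's output fixed at 16, Yarrow's profit is π_Y = (202 - 3·16 - 3q_Y)q_Y - (44q_Y) = (154 - 3q_Y)q_Y - (44q_Y).
∂π_Y/∂q_Y = 110 - 6q_Y = 0, so q_Y = 55/3.

18.33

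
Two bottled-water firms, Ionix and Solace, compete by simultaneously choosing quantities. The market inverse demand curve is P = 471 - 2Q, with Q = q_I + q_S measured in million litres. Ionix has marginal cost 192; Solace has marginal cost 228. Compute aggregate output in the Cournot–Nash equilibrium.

87

Ionix's profit: π_I = (471 - 2Q)q_I - (192q_I). Setting ∂π_I/∂q_I = 0: 279 - 4q_I - 2(q_S) = 0.
Solace's profit: π_S = (471 - 2Q)q_S - (228q_S). Setting ∂π_S/∂q_S = 0: 243 - 4q_S - 2(q_I) = 0.
Best responses: q_I = (279 - 2q_S)/4, q_S = (243 - 2q_I)/4.
Solving the pair: q_I = 105/2, q_S = 69/2.
Total output Q = 105/2 + 69/2 = 87.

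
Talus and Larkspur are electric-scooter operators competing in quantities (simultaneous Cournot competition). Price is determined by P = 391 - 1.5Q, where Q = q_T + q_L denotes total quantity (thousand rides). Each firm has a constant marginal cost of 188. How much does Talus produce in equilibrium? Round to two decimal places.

Each firm earns π_i = (391 - 1.5Q)q_i - 188q_i.
First-order condition (treating rivals' output as given): 203 - 3q_i - (3/2)q_j = 0.
By symmetry each firm produces the same amount; substituting q_j = q_i yields q_i = 203/(9/2) = 406/9.

45.11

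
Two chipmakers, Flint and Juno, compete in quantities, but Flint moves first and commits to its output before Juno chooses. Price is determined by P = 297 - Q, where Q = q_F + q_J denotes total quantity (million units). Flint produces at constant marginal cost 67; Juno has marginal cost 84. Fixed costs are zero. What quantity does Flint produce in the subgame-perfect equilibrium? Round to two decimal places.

The follower Juno best-responds to any q_F: π_J = (297 - Q)q_J - 84q_J.
∂π_J/∂q_J = 213 - q_F - 2q_J = 0 gives the reaction function q_J = (213 - q_F)/2.
The leader anticipates this reaction. Substituting into P = 297 - Q gives P = 381/2 - (1/2)q_F, so π_F = (381/2 - (1/2)q_F)q_F - 67q_F.
The leader's first-order condition 247/2 - q_F = 0 yields q_F = 247/2.
Then q_J = (213 - 247/2)/2 = 179/4.

123.50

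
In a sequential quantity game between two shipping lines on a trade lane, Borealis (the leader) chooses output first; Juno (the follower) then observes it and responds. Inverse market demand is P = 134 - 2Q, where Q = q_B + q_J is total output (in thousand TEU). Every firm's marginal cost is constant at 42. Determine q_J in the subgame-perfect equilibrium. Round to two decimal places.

Solve by backward induction. Given q_B, the follower Juno maximises π_J = (134 - 2q_B - 2q_J)q_J - 42q_J.
Setting the follower's marginal profit to zero, 92 - 2q_B - 4q_J = 0, i.e. q_J = (92 - 2q_B)/4.
Borealis substitutes q_J(q_B) into its own profit: π_B = q_B(134 - 2q_B - (92 - 2q_B)/2) - 42q_B = (88 - q_B)q_B - 42q_B.
Maximising: ∂π_B/∂q_B = 46 - 2q_B = 0, giving q_B = 23.
Then q_J = (92 - 2·23)/4 = 23/2.

11.50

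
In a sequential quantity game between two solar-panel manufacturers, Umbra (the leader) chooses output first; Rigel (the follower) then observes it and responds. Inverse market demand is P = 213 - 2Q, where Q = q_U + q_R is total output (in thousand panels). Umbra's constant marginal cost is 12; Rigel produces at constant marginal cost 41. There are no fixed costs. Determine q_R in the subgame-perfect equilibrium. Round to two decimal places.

14.25

The follower Rigel best-responds to any q_U: π_R = (213 - 2Q)q_R - 41q_R.
∂π_R/∂q_R = 172 - 2q_U - 4q_R = 0 gives the reaction function q_R = (172 - 2q_U)/4.
The leader anticipates this reaction. Substituting into P = 213 - 2Q gives P = 127 - q_U, so π_U = (127 - q_U)q_U - 12q_U.
The leader's first-order condition 115 - 2q_U = 0 yields q_U = 115/2.
Then q_R = (172 - 2·(115/2))/4 = 57/4.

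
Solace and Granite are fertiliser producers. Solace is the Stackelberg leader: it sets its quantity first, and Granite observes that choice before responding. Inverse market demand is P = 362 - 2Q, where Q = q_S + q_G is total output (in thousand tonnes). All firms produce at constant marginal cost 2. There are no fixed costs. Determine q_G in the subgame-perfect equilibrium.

The follower Granite best-responds to any q_S: π_G = (362 - 2Q)q_G - 2q_G.
Follower FOC: 360 - 2q_S - 4q_G = 0, so q_G(q_S) = (360 - 2q_S)/4.
Solace substitutes q_G(q_S) into its own profit: π_S = q_S(362 - 2q_S - (360 - 2q_S)/2) - 2q_S = (182 - q_S)q_S - 2q_S.
Maximising: ∂π_S/∂q_S = 180 - 2q_S = 0, giving q_S = 90.
Then q_G = (360 - 2·90)/4 = 45.

45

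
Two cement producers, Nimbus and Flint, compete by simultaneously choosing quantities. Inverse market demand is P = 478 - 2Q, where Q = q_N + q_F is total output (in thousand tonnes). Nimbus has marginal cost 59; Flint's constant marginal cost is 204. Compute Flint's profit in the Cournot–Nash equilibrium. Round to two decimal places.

Nimbus's profit: π_N = (478 - 2Q)q_N - (59q_N). Setting ∂π_N/∂q_N = 0: 419 - 4q_N - 2(q_F) = 0.
Flint's first-order condition: 274 - 4q_F - 2(q_N) = 0.
Rearranging gives the reaction functions q_N = (419 - 2q_F)/4 and q_F = (274 - 2q_N)/4.
Solving the pair: q_N = 94, q_F = 43/2.
Price P = 478 - 2·(231/2) = 247.
Flint's profit: (247 - 204)·(43/2) = 1849/2.

924.50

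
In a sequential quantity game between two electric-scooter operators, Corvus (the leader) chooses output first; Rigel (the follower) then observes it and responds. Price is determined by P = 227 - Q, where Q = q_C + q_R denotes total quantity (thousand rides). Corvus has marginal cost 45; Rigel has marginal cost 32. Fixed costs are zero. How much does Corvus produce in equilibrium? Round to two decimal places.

84.50

The follower Rigel best-responds to any q_C: π_R = (227 - Q)q_R - 32q_R.
Setting the follower's marginal profit to zero, 195 - q_C - 2q_R = 0, i.e. q_R = (195 - q_C)/2.
The leader anticipates this reaction. Substituting into P = 227 - Q gives P = 259/2 - (1/2)q_C, so π_C = (259/2 - (1/2)q_C)q_C - 45q_C.
The leader's first-order condition 169/2 - q_C = 0 yields q_C = 169/2.
Then q_R = (195 - 169/2)/2 = 221/4.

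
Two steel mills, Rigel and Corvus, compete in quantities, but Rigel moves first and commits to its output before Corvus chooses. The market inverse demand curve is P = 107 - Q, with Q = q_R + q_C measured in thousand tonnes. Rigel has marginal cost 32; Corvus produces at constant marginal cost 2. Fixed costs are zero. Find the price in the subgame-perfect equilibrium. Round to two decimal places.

Solve by backward induction. Given q_R, the follower Corvus maximises π_C = (107 - q_R - q_C)q_C - 2q_C.
∂π_C/∂q_C = 105 - q_R - 2q_C = 0 gives the reaction function q_C = (105 - q_R)/2.
The leader anticipates this reaction. Substituting into P = 107 - Q gives P = 109/2 - (1/2)q_R, so π_R = (109/2 - (1/2)q_R)q_R - 32q_R.
The leader's first-order condition 45/2 - q_R = 0 yields q_R = 45/2.
Then q_C = (105 - 45/2)/2 = 165/4.
Total output Q = 255/4, so price P = 107 - 255/4 = 173/4.

43.25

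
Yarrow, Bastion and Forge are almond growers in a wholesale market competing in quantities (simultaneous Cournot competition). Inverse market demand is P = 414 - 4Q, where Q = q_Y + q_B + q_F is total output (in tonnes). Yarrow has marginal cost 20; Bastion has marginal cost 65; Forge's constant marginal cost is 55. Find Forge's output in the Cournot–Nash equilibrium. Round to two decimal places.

20.88

Yarrow's profit: π_Y = (414 - 4Q)q_Y - (20q_Y). Setting ∂π_Y/∂q_Y = 0: 394 - 8q_Y - 4(q_B + q_F) = 0.
Bastion's first-order condition: 349 - 8q_B - 4(q_Y + q_F) = 0.
Forge's first-order condition: 359 - 8q_F - 4(q_Y + q_B) = 0.
Summing all 3 equations gives 1102 − 16Q = 0, hence Q = 551/8.
Back-substituting: q_Y = (394 − 551/2)/4 = 237/8, q_B = (349 − 551/2)/4 = 147/8, q_F = (359 − 551/2)/4 = 167/8.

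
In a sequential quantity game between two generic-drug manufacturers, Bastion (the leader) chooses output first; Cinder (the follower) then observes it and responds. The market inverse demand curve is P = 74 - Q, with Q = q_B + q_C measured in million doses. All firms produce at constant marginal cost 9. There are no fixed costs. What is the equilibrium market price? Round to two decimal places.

25.25

Solve by backward induction. Given q_B, the follower Cinder maximises π_C = (74 - q_B - q_C)q_C - 9q_C.
∂π_C/∂q_C = 65 - q_B - 2q_C = 0 gives the reaction function q_C = (65 - q_B)/2.
The leader anticipates this reaction. Substituting into P = 74 - Q gives P = 83/2 - (1/2)q_B, so π_B = (83/2 - (1/2)q_B)q_B - 9q_B.
Maximising: ∂π_B/∂q_B = 65/2 - q_B = 0, giving q_B = 65/2.
Then q_C = (65 - 65/2)/2 = 65/4.
Total output Q = 195/4, so price P = 74 - 195/4 = 101/4.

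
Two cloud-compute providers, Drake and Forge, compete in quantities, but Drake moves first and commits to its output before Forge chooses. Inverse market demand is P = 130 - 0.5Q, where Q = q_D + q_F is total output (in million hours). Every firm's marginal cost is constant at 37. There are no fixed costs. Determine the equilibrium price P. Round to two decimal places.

The follower Forge best-responds to any q_D: π_F = (130 - 0.5Q)q_F - 37q_F.
Setting the follower's marginal profit to zero, 93 - (1/2)q_D - q_F = 0, i.e. q_F = (93 - (1/2)q_D).
The leader anticipates this reaction. Substituting into P = 130 - 0.5Q gives P = 167/2 - (1/4)q_D, so π_D = (167/2 - (1/4)q_D)q_D - 37q_D.
Maximising: ∂π_D/∂q_D = 93/2 - (1/2)q_D = 0, giving q_D = 93.
Then q_F = (93 - (1/2)·93) = 93/2.
Total output Q = 279/2, so price P = 130 - (1/2)·(279/2) = 241/4.

60.25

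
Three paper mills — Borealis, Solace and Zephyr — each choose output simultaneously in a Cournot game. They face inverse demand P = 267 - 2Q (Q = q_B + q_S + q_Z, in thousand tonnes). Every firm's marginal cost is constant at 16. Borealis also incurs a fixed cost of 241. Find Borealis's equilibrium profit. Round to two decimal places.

A representative firm's profit is π_i = q_i(267 - 2Q) - 16q_i.
Setting ∂π_i/∂q_i = 0 with rivals' quantities fixed: 251 - 4q_i - 2·Σ_{j≠i} q_j = 0.
By symmetry each firm produces the same amount; substituting Σ_{j≠i} q_j = 2q_i yields q_i = 251/8.
Price P = 267 - 2·(753/8) = 315/4.
Borealis's profit: (315/4 - 16)·(251/8) - 241 = 1727.7813.

1727.78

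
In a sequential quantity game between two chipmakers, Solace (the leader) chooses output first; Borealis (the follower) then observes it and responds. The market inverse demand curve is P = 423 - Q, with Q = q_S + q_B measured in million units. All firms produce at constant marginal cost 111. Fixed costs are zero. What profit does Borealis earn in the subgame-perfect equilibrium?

The follower Borealis best-responds to any q_S: π_B = (423 - Q)q_B - 111q_B.
Follower FOC: 312 - q_S - 2q_B = 0, so q_B(q_S) = (312 - q_S)/2.
The leader anticipates this reaction. Substituting into P = 423 - Q gives P = 267 - (1/2)q_S, so π_S = (267 - (1/2)q_S)q_S - 111q_S.
Leader FOC: 156 - q_S = 0, so q_S = 156.
Then q_B = (312 - 156)/2 = 78.
Price P = 423 - 234 = 189.
Borealis's profit: (189 - 111)·78 = 6084.

6084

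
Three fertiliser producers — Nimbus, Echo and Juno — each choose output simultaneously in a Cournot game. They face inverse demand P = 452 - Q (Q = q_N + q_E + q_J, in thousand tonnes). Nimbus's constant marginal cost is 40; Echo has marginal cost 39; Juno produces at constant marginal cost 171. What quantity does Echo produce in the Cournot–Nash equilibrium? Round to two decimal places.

Nimbus's profit: π_N = (452 - Q)q_N - (40q_N). Setting ∂π_N/∂q_N = 0: 412 - 2q_N - (q_E + q_J) = 0.
Echo's first-order condition: 413 - 2q_E - (q_N + q_J) = 0.
Juno's profit: π_J = (452 - Q)q_J - (171q_J). Setting ∂π_J/∂q_J = 0: 281 - 2q_J - (q_N + q_E) = 0.
Adding the 3 first-order conditions: 1106 − 4Q = 0, so Q = 553/2.
Back-substituting: q_N = (412 − 553/2) = 271/2, q_E = (413 − 553/2) = 273/2, q_J = (281 − 553/2) = 9/2.

136.50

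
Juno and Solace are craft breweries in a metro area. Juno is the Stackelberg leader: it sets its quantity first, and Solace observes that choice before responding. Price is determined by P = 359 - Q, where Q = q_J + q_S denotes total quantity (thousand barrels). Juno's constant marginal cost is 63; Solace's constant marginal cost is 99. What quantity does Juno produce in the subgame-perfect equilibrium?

166

The follower Solace best-responds to any q_J: π_S = (359 - Q)q_S - 99q_S.
Setting the follower's marginal profit to zero, 260 - q_J - 2q_S = 0, i.e. q_S = (260 - q_J)/2.
The leader anticipates this reaction. Substituting into P = 359 - Q gives P = 229 - (1/2)q_J, so π_J = (229 - (1/2)q_J)q_J - 63q_J.
Maximising: ∂π_J/∂q_J = 166 - q_J = 0, giving q_J = 166.
Then q_S = (260 - 166)/2 = 47.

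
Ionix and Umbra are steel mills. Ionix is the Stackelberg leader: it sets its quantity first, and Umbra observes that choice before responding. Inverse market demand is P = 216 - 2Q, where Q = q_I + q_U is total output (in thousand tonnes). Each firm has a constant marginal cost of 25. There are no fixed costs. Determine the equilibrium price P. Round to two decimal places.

The follower Umbra best-responds to any q_I: π_U = (216 - 2Q)q_U - 25q_U.
∂π_U/∂q_U = 191 - 2q_I - 4q_U = 0 gives the reaction function q_U = (191 - 2q_I)/4.
The leader anticipates this reaction. Substituting into P = 216 - 2Q gives P = 241/2 - q_I, so π_I = (241/2 - q_I)q_I - 25q_I.
Leader FOC: 191/2 - 2q_I = 0, so q_I = 191/4.
Then q_U = (191 - 2·(191/4))/4 = 191/8.
Total output Q = 573/8, so price P = 216 - 2·(573/8) = 291/4.

72.75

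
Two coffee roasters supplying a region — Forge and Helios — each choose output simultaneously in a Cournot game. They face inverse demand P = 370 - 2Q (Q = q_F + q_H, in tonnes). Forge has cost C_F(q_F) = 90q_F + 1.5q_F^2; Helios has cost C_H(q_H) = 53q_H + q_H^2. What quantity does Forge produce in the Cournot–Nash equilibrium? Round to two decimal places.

27.53

Forge's profit: π_F = (370 - 2Q)q_F - (90q_F + (3/2)q_F²). Setting ∂π_F/∂q_F = 0: 280 - 7q_F - 2(q_H) = 0.
Helios's first-order condition: 317 - 6q_H - 2(q_F) = 0.
Rearranging gives the reaction functions q_F = (280 - 2q_H)/7 and q_H = (317 - 2q_F)/6.
Substituting one into the other gives q_F = 523/19 and q_H = 1659/38.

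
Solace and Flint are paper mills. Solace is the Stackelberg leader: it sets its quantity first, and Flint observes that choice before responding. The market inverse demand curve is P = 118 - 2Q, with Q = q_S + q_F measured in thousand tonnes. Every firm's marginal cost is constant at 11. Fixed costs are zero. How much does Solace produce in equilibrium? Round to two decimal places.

The follower Flint best-responds to any q_S: π_F = (118 - 2Q)q_F - 11q_F.
∂π_F/∂q_F = 107 - 2q_S - 4q_F = 0 gives the reaction function q_F = (107 - 2q_S)/4.
The leader anticipates this reaction. Substituting into P = 118 - 2Q gives P = 129/2 - q_S, so π_S = (129/2 - q_S)q_S - 11q_S.
Leader FOC: 107/2 - 2q_S = 0, so q_S = 107/4.
Then q_F = (107 - 2·(107/4))/4 = 107/8.

26.75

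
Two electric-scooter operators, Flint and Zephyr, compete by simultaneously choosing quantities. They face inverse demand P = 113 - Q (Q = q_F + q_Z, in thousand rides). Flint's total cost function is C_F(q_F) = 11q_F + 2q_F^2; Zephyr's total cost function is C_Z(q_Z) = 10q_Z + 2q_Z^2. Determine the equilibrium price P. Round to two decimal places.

83.71

Flint's profit: π_F = (113 - Q)q_F - (11q_F + 2q_F²). Setting ∂π_F/∂q_F = 0: 102 - 6q_F - (q_Z) = 0.
Zephyr's first-order condition: 103 - 6q_Z - (q_F) = 0.
Rearranging gives the reaction functions q_F = (102 - q_Z)/6 and q_Z = (103 - q_F)/6.
Substituting one into the other gives q_F = 509/35 and q_Z = 516/35.
Total output Q = 205/7, so price P = 113 - 205/7 = 586/7.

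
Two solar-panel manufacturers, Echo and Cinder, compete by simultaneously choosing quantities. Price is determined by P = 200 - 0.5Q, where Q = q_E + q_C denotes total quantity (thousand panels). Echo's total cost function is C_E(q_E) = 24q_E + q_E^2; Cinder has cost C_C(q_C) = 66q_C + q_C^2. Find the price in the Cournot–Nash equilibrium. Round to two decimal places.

Echo's profit: π_E = (200 - 0.5Q)q_E - (24q_E + q_E²). Setting ∂π_E/∂q_E = 0: 176 - 3q_E - (1/2)(q_C) = 0.
Cinder's profit: π_C = (200 - 0.5Q)q_C - (66q_C + q_C²). Setting ∂π_C/∂q_C = 0: 134 - 3q_C - (1/2)(q_E) = 0.
Best responses: q_E = (176 - (1/2)q_C)/3, q_C = (134 - (1/2)q_E)/3.
Solving the pair: q_E = 1844/35, q_C = 1256/35.
Total output Q = 620/7, so price P = 200 - (1/2)·(620/7) = 1090/7.

155.71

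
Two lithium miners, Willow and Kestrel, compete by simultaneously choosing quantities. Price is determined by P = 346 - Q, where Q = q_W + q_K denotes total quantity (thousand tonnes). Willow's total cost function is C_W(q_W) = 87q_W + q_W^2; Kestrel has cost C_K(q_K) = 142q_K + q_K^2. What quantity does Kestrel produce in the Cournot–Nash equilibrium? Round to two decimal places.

37.13

Willow's profit: π_W = (346 - Q)q_W - (87q_W + q_W²). Setting ∂π_W/∂q_W = 0: 259 - 4q_W - (q_K) = 0.
Kestrel's first-order condition: 204 - 4q_K - (q_W) = 0.
Best responses: q_W = (259 - q_K)/4, q_K = (204 - q_W)/4.
Substituting one into the other gives q_W = 832/15 and q_K = 557/15.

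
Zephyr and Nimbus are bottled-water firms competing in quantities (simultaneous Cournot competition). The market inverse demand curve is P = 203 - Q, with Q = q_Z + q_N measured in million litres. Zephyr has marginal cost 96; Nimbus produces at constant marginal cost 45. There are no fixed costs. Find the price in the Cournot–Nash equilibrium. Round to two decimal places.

Zephyr's profit: π_Z = (203 - Q)q_Z - (96q_Z). Setting ∂π_Z/∂q_Z = 0: 107 - 2q_Z - (q_N) = 0.
Nimbus's first-order condition: 158 - 2q_N - (q_Z) = 0.
Rearranging gives the reaction functions q_Z = (107 - q_N)/2 and q_N = (158 - q_Z)/2.
Substituting one into the other gives q_Z = 56/3 and q_N = 209/3.
Total output Q = 265/3, so price P = 203 - 265/3 = 344/3.

114.67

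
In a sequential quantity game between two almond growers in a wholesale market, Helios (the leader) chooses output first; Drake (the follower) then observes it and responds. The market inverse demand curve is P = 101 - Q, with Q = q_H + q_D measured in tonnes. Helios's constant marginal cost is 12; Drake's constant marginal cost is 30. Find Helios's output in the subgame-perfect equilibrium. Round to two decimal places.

53.50

The follower Drake best-responds to any q_H: π_D = (101 - Q)q_D - 30q_D.
∂π_D/∂q_D = 71 - q_H - 2q_D = 0 gives the reaction function q_D = (71 - q_H)/2.
Helios substitutes q_D(q_H) into its own profit: π_H = q_H(101 - q_H - (71 - q_H)/2) - 12q_H = (131/2 - (1/2)q_H)q_H - 12q_H.
Maximising: ∂π_H/∂q_H = 107/2 - q_H = 0, giving q_H = 107/2.
Then q_D = (71 - 107/2)/2 = 35/4.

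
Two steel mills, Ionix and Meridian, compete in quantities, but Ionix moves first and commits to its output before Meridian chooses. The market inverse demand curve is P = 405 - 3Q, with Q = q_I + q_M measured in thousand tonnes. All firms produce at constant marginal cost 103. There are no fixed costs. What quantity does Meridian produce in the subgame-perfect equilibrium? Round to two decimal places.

The follower Meridian best-responds to any q_I: π_M = (405 - 3Q)q_M - 103q_M.
Follower FOC: 302 - 3q_I - 6q_M = 0, so q_M(q_I) = (302 - 3q_I)/6.
Ionix substitutes q_M(q_I) into its own profit: π_I = q_I(405 - 3q_I - (302 - 3q_I)/2) - 103q_I = (254 - (3/2)q_I)q_I - 103q_I.
Leader FOC: 151 - 3q_I = 0, so q_I = 151/3.
Then q_M = (302 - 3·(151/3))/6 = 151/6.

25.17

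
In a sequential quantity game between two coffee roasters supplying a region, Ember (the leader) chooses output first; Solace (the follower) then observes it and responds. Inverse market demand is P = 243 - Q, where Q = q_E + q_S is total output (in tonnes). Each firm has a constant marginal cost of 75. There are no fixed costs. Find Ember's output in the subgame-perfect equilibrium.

The follower Solace best-responds to any q_E: π_S = (243 - Q)q_S - 75q_S.
Follower FOC: 168 - q_E - 2q_S = 0, so q_S(q_E) = (168 - q_E)/2.
Ember substitutes q_S(q_E) into its own profit: π_E = q_E(243 - q_E - (168 - q_E)/2) - 75q_E = (159 - (1/2)q_E)q_E - 75q_E.
The leader's first-order condition 84 - q_E = 0 yields q_E = 84.
Then q_S = (168 - 84)/2 = 42.

84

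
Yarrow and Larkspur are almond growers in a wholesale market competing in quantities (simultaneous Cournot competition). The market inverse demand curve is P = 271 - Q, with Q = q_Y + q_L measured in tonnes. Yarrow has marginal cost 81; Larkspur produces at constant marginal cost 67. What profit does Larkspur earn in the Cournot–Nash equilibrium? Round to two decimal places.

Yarrow's profit: π_Y = (271 - Q)q_Y - (81q_Y). Setting ∂π_Y/∂q_Y = 0: 190 - 2q_Y - (q_L) = 0.
Larkspur's first-order condition: 204 - 2q_L - (q_Y) = 0.
Best responses: q_Y = (190 - q_L)/2, q_L = (204 - q_Y)/2.
Solving the pair: q_Y = 176/3, q_L = 218/3.
Price P = 271 - 394/3 = 419/3.
Larkspur's profit: (419/3 - 67)·(218/3) = 5280.4444.

5280.44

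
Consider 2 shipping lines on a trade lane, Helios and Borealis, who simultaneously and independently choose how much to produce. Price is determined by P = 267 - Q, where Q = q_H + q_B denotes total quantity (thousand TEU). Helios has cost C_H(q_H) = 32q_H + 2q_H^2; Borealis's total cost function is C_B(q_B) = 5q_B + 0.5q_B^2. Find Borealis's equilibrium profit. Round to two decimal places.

Helios's profit: π_H = (267 - Q)q_H - (32q_H + 2q_H²). Setting ∂π_H/∂q_H = 0: 235 - 6q_H - (q_B) = 0.
Borealis's profit: π_B = (267 - Q)q_B - (5q_B + (1/2)q_B²). Setting ∂π_B/∂q_B = 0: 262 - 3q_B - (q_H) = 0.
Rearranging gives the reaction functions q_H = (235 - q_B)/6 and q_B = (262 - q_H)/3.
Substituting one into the other gives q_H = 443/17 and q_B = 1337/17.
Price P = 267 - 1780/17 = 162.2941.
Borealis's profit: 162.2941·(1337/17) - 5·(1337/17) - (1/2)(1337/17)² = 9278.0398.

9278.04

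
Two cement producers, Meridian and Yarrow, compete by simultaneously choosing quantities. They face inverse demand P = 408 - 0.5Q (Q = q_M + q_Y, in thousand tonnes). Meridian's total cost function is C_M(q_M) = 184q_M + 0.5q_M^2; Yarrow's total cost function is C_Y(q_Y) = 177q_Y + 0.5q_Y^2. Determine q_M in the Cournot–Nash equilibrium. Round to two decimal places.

88.67

Meridian's profit: π_M = (408 - 0.5Q)q_M - (184q_M + (1/2)q_M²). Setting ∂π_M/∂q_M = 0: 224 - 2q_M - (1/2)(q_Y) = 0.
Yarrow's profit: π_Y = (408 - 0.5Q)q_Y - (177q_Y + (1/2)q_Y²). Setting ∂π_Y/∂q_Y = 0: 231 - 2q_Y - (1/2)(q_M) = 0.
Best responses: q_M = (224 - (1/2)q_Y)/2, q_Y = (231 - (1/2)q_M)/2.
Substituting one into the other gives q_M = 266/3 and q_Y = 280/3.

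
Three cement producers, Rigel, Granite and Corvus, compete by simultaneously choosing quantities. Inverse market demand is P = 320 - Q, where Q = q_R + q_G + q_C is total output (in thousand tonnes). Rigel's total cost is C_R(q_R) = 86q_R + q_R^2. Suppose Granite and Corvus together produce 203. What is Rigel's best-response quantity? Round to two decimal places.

With rivals' combined output fixed at 203, Rigel's profit is π_R = (320 - 203 - q_R)q_R - (86q_R + q_R²) = (117 - q_R)q_R - (86q_R + q_R²).
∂π_R/∂q_R = 31 - 4q_R = 0, so q_R = 31/4.

7.75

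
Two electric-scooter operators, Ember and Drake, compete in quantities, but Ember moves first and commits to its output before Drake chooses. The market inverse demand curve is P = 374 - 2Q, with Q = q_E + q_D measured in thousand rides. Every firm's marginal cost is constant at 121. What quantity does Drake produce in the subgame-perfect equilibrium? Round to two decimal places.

31.63

Solve by backward induction. Given q_E, the follower Drake maximises π_D = (374 - 2q_E - 2q_D)q_D - 121q_D.
Follower FOC: 253 - 2q_E - 4q_D = 0, so q_D(q_E) = (253 - 2q_E)/4.
Ember substitutes q_D(q_E) into its own profit: π_E = q_E(374 - 2q_E - (253 - 2q_E)/2) - 121q_E = (495/2 - q_E)q_E - 121q_E.
The leader's first-order condition 253/2 - 2q_E = 0 yields q_E = 253/4.
Then q_D = (253 - 2·(253/4))/4 = 253/8.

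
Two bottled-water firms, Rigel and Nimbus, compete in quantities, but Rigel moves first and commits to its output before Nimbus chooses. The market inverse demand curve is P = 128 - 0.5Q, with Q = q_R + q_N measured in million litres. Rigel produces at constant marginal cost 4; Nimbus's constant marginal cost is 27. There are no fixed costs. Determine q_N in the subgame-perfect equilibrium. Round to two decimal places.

27.50

Solve by backward induction. Given q_R, the follower Nimbus maximises π_N = (128 - (1/2)q_R - (1/2)q_N)q_N - 27q_N.
Follower FOC: 101 - (1/2)q_R - q_N = 0, so q_N(q_R) = (101 - (1/2)q_R).
Rigel substitutes q_N(q_R) into its own profit: π_R = q_R(128 - (1/2)q_R - (101 - (1/2)q_R)/2) - 4q_R = (155/2 - (1/4)q_R)q_R - 4q_R.
Leader FOC: 147/2 - (1/2)q_R = 0, so q_R = 147.
Then q_N = (101 - (1/2)·147) = 55/2.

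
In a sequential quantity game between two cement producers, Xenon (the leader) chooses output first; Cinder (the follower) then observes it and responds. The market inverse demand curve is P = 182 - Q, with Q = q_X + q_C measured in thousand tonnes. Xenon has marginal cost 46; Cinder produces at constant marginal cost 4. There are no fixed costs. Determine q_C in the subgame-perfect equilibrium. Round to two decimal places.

65.50

The follower Cinder best-responds to any q_X: π_C = (182 - Q)q_C - 4q_C.
Setting the follower's marginal profit to zero, 178 - q_X - 2q_C = 0, i.e. q_C = (178 - q_X)/2.
The leader anticipates this reaction. Substituting into P = 182 - Q gives P = 93 - (1/2)q_X, so π_X = (93 - (1/2)q_X)q_X - 46q_X.
The leader's first-order condition 47 - q_X = 0 yields q_X = 47.
Then q_C = (178 - 47)/2 = 131/2.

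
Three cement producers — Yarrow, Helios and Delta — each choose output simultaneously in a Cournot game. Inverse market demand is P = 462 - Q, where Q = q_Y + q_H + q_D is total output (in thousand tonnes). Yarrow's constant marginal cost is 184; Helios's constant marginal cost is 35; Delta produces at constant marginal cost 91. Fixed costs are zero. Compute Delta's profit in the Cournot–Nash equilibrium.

10404

Yarrow's profit: π_Y = (462 - Q)q_Y - (184q_Y). Setting ∂π_Y/∂q_Y = 0: 278 - 2q_Y - (q_H + q_D) = 0.
Helios's first-order condition: 427 - 2q_H - (q_Y + q_D) = 0.
Delta's first-order condition: 371 - 2q_D - (q_Y + q_H) = 0.
Adding the 3 conditions: 1076 − 2Q − 2Q = 0, i.e. Q = 269.
Back-substituting: q_Y = (278 − 269) = 9, q_H = (427 − 269) = 158, q_D = (371 − 269) = 102.
Price P = 462 - 269 = 193.
Delta's profit: (193 - 91)·102 = 10404.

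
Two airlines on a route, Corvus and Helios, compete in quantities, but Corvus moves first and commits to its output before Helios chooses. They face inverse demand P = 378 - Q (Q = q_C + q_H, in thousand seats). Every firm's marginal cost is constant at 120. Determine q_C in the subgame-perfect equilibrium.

129

Solve by backward induction. Given q_C, the follower Helios maximises π_H = (378 - q_C - q_H)q_H - 120q_H.
Follower FOC: 258 - q_C - 2q_H = 0, so q_H(q_C) = (258 - q_C)/2.
Corvus substitutes q_H(q_C) into its own profit: π_C = q_C(378 - q_C - (258 - q_C)/2) - 120q_C = (249 - (1/2)q_C)q_C - 120q_C.
Maximising: ∂π_C/∂q_C = 129 - q_C = 0, giving q_C = 129.
Then q_H = (258 - 129)/2 = 129/2.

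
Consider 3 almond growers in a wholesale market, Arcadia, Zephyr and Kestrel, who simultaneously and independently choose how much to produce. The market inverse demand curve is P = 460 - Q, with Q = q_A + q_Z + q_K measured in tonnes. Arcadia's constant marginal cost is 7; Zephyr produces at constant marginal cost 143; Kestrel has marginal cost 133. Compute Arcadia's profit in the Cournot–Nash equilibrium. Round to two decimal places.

Arcadia's profit: π_A = (460 - Q)q_A - (7q_A). Setting ∂π_A/∂q_A = 0: 453 - 2q_A - (q_Z + q_K) = 0.
Zephyr's profit: π_Z = (460 - Q)q_Z - (143q_Z). Setting ∂π_Z/∂q_Z = 0: 317 - 2q_Z - (q_A + q_K) = 0.
Kestrel's profit: π_K = (460 - Q)q_K - (133q_K). Setting ∂π_K/∂q_K = 0: 327 - 2q_K - (q_A + q_Z) = 0.
Adding the 3 conditions: 1097 − 2Q − 2Q = 0, i.e. Q = 1097/4.
Back-substituting: q_A = (453 − 1097/4) = 715/4, q_Z = (317 − 1097/4) = 171/4, q_K = (327 − 1097/4) = 211/4.
Price P = 460 - 1097/4 = 743/4.
Arcadia's profit: (743/4 - 7)·(715/4) = 31951.5625.

31951.56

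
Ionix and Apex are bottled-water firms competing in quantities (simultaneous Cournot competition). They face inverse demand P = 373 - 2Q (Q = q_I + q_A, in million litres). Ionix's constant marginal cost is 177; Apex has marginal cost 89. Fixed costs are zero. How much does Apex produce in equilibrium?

Ionix's profit: π_I = (373 - 2Q)q_I - (177q_I). Setting ∂π_I/∂q_I = 0: 196 - 4q_I - 2(q_A) = 0.
Apex's profit: π_A = (373 - 2Q)q_A - (89q_A). Setting ∂π_A/∂q_A = 0: 284 - 4q_A - 2(q_I) = 0.
So q_I = (196 - 2q_A)/4 and q_A = (284 - 2q_I)/4.
Solving the pair: q_I = 18, q_A = 62.

62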